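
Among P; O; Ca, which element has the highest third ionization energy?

O

After 2 electrons have been removed, what remains? P²⁺ still has 3 valence electrons; O²⁺ still has 4 valence electrons; Ca²⁺ is the bare [Ar] core.
Usually core removal costs more than valence removal, but here the competition is close: a tightly held n=2 valence electron can cost more to remove than an n=3 core electron, so the actual values have to decide it.
Valence configurations: P²⁺ [Ne]3s²3p¹, O²⁺ [He]2s²2p².
Tabulated IE_3 (kJ/mol): P 2914, O 5300, Ca 4912.
Putting it together, IE_3: P < Ca < O.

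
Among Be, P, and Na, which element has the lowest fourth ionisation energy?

P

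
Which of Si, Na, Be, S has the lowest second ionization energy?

Si

Consider each +1 ion: Si⁺ still has 3 valence electrons; Na⁺ is the bare [Ne] core; Be⁺ still has 1 valence electron; S⁺ still has 5 valence electrons.
Core electrons are held far more tightly than valence electrons, so Na tops the IE_2 order.
Valence configurations: Si⁺ [Ne]3s²3p¹, Be⁺ [He]2s¹, S⁺ [Ne]3s²3p³.
Approximate IE_2 values (kJ/mol): Si 1577, Na 4562, Be 1757, S 2252.
Overall IE_2 order: Si < Be < S < Na.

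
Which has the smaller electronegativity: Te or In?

Atoms toward the upper right of the periodic table pull bonding electrons most strongly.
All lie in period 5, so electronegativity increases left to right.
So In has the smaller electronegativity (In < Te).

In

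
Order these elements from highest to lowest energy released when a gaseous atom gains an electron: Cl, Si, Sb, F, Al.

Cl, F, Si, Sb, Al

F is in period 2, group 17; Al is in period 3, group 13; Si is in period 3, group 14; Cl is in period 3, group 17; Sb is in period 5, group 15.
EA tends to increase across a period and decrease down a group, though the pattern is less regular than for IE or radius.
These span different periods and groups, so the two trends combine.
Sb > Al: the two effects oppose for this pair; the across-period effect wins (103 vs 42 kJ/mol).
Si > Sb: period and group pull opposite ways; the down-group shift dominates (134 vs 103 kJ/mol).
F > Si: relative to Si, both the across-period and down-group shifts push F's electron affinity up.
Cl > F: this pair runs against the simple trend — see the exception note.
Note the exception: Cl has a higher electron affinity than F, contrary to the simple trend — F's small 2p subshell makes the incoming electron feel strong e⁻–e⁻ repulsion, so Cl actually releases more energy on gaining an electron.
Tabulated electron affinity (kJ/mol): F 328, Al 42, Si 134, Cl 349, Sb 103.
So from highest to lowest: Cl > F > Si > Sb > Al.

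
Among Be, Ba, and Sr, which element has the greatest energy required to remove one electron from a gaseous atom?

Be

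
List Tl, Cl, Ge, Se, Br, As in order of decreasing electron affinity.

Cl > Br > Se > Ge > As > Tl

Cl is in period 3, group 17; Ge is in period 4, group 14; As is in period 4, group 15; Se is in period 4, group 16; Br is in period 4, group 17; Tl is in period 6, group 13.
Electron affinity generally becomes more exothermic across a period toward the halogens and less exothermic down a group.
Neither a single period nor a single group — weigh both effects.
As > Tl: both effects reinforce here, so As is clearly the higher of the two.
Ge > As: this pair runs against the simple trend — see the exception note.
Se > Ge: Se lies to the right of Ge in period 4, so the across-period effect alone puts Se higher.
Br > Se: Br lies to the right of Se in period 4, so the across-period effect alone puts Br higher.
Cl > Br: Cl sits above Br in group 17, so the down-group effect alone puts Cl higher.
Note the exception: Ge has a higher electron affinity than As, contrary to the simple trend — adding an electron to As's half-filled 4p³ is unfavourable, so Ge (4p²) has the more exothermic EA.
Tabulated electron affinity (kJ/mol): Cl 349, Ge 119, As 78, Se 195, Br 325, Tl 19.
So from highest to lowest: Cl > Br > Se > Ge > As > Tl.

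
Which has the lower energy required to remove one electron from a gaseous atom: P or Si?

Si

Si is in period 3, group 14; P is in period 3, group 15.
Removing the outermost electron gets harder across a period and easier down a group.
All lie in period 3, so first ionization energy increases left to right.
So Si has the lower energy required to remove one electron from a gaseous atom (Si < P).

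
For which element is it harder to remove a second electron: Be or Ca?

Be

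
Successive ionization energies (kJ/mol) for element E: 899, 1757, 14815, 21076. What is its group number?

Group 2

Look for the largest jump between consecutive ionization energies: IE3/IE2 ≈ 8.4, far larger than any earlier ratio.
That jump marks the point where a core electron is being removed. So the atom has 2 valence electrons.
A main-group element with 2 valence electrons is in group 2.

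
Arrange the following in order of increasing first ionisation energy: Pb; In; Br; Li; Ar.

Li, In, Pb, Br, Ar

Li is in period 2, group 1; Ar is in period 3, group 18; Br is in period 4, group 17; In is in period 5, group 13; Pb is in period 6, group 14.
Removing the outermost electron gets harder across a period and easier down a group.
Here both period and group differ, so the two effects have to be weighed against each other.
In > Li: the two effects oppose for this pair; the across-period effect wins (558 vs 520 kJ/mol).
Pb > In: the two effects oppose for this pair; the across-period effect wins (716 vs 558 kJ/mol).
Br > Pb: relative to Pb, both the across-period and down-group shifts push Br's first ionization energy up.
Ar > Br: both effects reinforce here, so Ar is clearly the higher of the two.
Tabulated first ionization energy (kJ/mol): Li 520, Ar 1521, Br 1140, In 558, Pb 716.
So from lowest to highest: Li < In < Pb < Br < Ar.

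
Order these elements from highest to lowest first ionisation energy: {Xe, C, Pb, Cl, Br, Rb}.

Cl, Xe, Br, C, Pb, Rb

Removing the outermost electron gets harder across a period and easier down a group.
Neither a single period nor a single group — weigh both effects.
Pb > Rb: the two effects oppose for this pair; the across-period effect wins (716 vs 403 kJ/mol).
C > Pb: they share group 14; the group trend gives C the larger value.
Br > C: period and group pull opposite ways; the across-period shift dominates (1140 vs 1086 kJ/mol).
Xe > Br: the two effects oppose for this pair; the across-period effect wins (1170 vs 1140 kJ/mol).
Cl > Xe: period and group pull opposite ways; the down-group shift dominates (1251 vs 1170 kJ/mol).
For reference (kJ/mol): C 1086, Cl 1251, Br 1140, Rb 403, Xe 1170, Pb 716.
So from highest to lowest: Cl > Xe > Br > C > Pb > Rb.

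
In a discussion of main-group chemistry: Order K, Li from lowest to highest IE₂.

K < Li

After 1 electron has been removed, what remains? K⁺ is the bare [Ar] core; Li⁺ is the bare [He] core.
All of these are removing an electron from a noble-gas core or deeper; the smaller core (lower principal quantum number) is held far more tightly, and within a period the higher nuclear charge binds the same core more tightly.
Approximate IE_2 values (kJ/mol): K 3052, Li 7298.
So the second ionization energies run K < Li.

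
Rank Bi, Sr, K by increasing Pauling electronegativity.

K < Sr < Bi

Electronegativity increases across a period and decreases down a group, tracking effective nuclear charge and atomic size.
Here both period and group differ, so the two effects have to be weighed against each other.
Sr > K: period and group pull opposite ways; the across-period shift dominates (0.95 vs 0.82).
Bi > Sr: the two effects oppose for this pair; the across-period effect wins (2.02 vs 0.95).
Tabulated electronegativity (Pauling): K 0.82, Sr 0.95, Bi 2.02.
So from lowest to highest: K < Sr < Bi.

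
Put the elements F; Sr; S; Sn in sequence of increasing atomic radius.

F is in period 2, group 17; S is in period 3, group 16; Sr is in period 5, group 2; Sn is in period 5, group 14.
Atomic radius shrinks across a period as nuclear charge pulls the same shell inward, and grows down a group as new shells are added.
These span different periods and groups, so the two trends combine.
S > F: relative to F, both the across-period and down-group shifts push S's atomic radius up.
Sn > S: both effects reinforce here, so Sn is clearly the larger of the two.
Sr > Sn: both are in period 5; the period trend gives Sr the larger value.
For reference (pm): F 64, S 103, Sr 185, Sn 140.
So from smallest to largest: F < S < Sn < Sr.

F < S < Sn < Sr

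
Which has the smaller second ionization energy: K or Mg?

Mg

Consider each +1 ion: K⁺ is the bare [Ar] core; Mg⁺ still has 1 valence electron.
Core electrons are held far more tightly than valence electrons, so K tops the IE_2 order.
Tabulated IE_2 (kJ/mol): K 3052, Mg 1451.
So the second ionization energies run Mg < K.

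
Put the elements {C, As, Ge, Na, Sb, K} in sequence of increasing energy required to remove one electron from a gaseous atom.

K < Na < Ge < Sb < As < C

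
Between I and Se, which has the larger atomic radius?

I

Across a period the added protons contract the valence shell; down a group each new principal shell makes the atom larger.
A diagonal step moves right (one effect) and down (the opposite effect) at once.
I > Se: period and group pull opposite ways; the down-group shift dominates (133 vs 116 pm).
Approximate values (pm): Se 116, I 133.
So I has the larger atomic radius (I > Se).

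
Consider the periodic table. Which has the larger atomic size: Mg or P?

Mg

Moving right in a period, electrons are added to the same shell under a stronger nuclear pull, so atoms get smaller; moving down, a new shell is opened and atoms get larger.
All lie in period 3, so atomic radius increases right to left.
So Mg has the larger atomic size (Mg > P).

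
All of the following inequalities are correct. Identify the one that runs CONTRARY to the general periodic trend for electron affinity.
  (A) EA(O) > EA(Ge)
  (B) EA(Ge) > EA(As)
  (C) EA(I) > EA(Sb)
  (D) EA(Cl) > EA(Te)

(B)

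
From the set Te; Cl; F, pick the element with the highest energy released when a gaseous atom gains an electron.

F is in period 2, group 17; Cl is in period 3, group 17; Te is in period 5, group 16.
EA tends to increase across a period and decrease down a group, though the pattern is less regular than for IE or radius.
Here both period and group differ, so the two effects have to be weighed against each other.
F > Te: both effects reinforce here, so F is clearly the higher of the two.
Cl > F: this pair runs against the simple trend — see the exception note.
Note the exception: Cl has a higher electron affinity than F, contrary to the simple trend — F's small 2p subshell makes the incoming electron feel strong e⁻–e⁻ repulsion, so Cl actually releases more energy on gaining an electron.
Approximate values (kJ/mol): F 328, Cl 349, Te 190.
The highest energy released when a gaseous atom gains an electron among these belongs to Cl.

Cl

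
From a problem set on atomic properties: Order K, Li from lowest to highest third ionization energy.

IE_3 is the cost of taking one more electron from the +2 cation: K²⁺ is already 1 electron into the core; Li²⁺ is already 1 electron into the core.
All of these are removing an electron from a noble-gas core or deeper; the smaller core (lower principal quantum number) is held far more tightly, and within a period the higher nuclear charge binds the same core more tightly.
Tabulated IE_3 (kJ/mol): K 4420, Li 11815.
So the third ionization energies run K < Li.

K, Li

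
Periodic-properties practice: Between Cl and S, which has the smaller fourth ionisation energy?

After 3 electrons have been removed, what remains? Cl³⁺ still has 4 valence electrons; S³⁺ still has 3 valence electrons.
All are still removing valence electrons, so compare the +3 ions as you would atoms: IE_4 generally rises across a period (higher Z_eff) and falls down a group (larger shell), subject to the usual subshell exceptions.
Valence configurations: Cl³⁺ [Ne]3s²3p², S³⁺ [Ne]3s²3p¹.
The numbers (kJ/mol): Cl 5159, S 4556.
Hence IE_4: S < Cl.

S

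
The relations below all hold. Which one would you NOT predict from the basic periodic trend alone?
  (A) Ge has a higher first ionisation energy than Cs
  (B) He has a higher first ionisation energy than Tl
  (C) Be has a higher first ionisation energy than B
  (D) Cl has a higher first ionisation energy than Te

(C)

The general trend: first ionisation energy increases across a period and decreases down a group.
(A) Ge (period 4, group 14) vs Cs (period 6, group 1): the stated order agrees with the simple trend.
(B) He (period 1, group 18) vs Tl (period 6, group 13): the stated order agrees with the simple trend.
(C) Be (period 2, group 2) vs B (period 2, group 13): the stated order contradicts the simple trend.
(D) Cl (period 3, group 17) vs Te (period 5, group 16): the stated order agrees with the simple trend.
The exception is (C): removing B's lone 2p electron is easier than breaking Be's filled 2s².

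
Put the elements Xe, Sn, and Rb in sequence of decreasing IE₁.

Xe > Sn > Rb

First ionization energy rises across a period (greater Z_eff holds electrons more tightly) and falls down a group (valence electrons are farther from the nucleus).
All lie in period 5, so first ionization energy increases left to right.
So from highest to lowest: Xe > Sn > Rb.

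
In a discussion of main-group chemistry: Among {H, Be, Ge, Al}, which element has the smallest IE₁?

Al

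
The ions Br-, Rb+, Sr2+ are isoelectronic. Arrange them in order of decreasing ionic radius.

Br-, Rb+, Sr2+

All of these have 36 electrons, so size is governed by nuclear charge alone: the more protons, the stronger the pull on the same electron cloud, and the smaller the ion.
Nuclear charges: Sr2+ (Z=38), Rb+ (Z=37), Br- (Z=35).
Largest to smallest: Br- > Rb+ > Sr2+.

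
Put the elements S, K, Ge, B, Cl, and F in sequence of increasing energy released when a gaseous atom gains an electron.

B is in period 2, group 13; F is in period 2, group 17; S is in period 3, group 16; Cl is in period 3, group 17; K is in period 4, group 1; Ge is in period 4, group 14.
EA tends to increase across a period and decrease down a group, though the pattern is less regular than for IE or radius.
Here both period and group differ, so the two effects have to be weighed against each other.
K > B: this pair runs against the simple trend — see the exception note.
Ge > K: Ge lies to the right of K in period 4, so the across-period effect alone puts Ge higher.
S > Ge: relative to Ge, both the across-period and down-group shifts push S's electron affinity up.
F > S: relative to S, both the across-period and down-group shifts push F's electron affinity up.
Cl > F: this pair runs against the simple trend — see the exception note.
Note the exception: K has a higher electron affinity than B, contrary to the simple trend — B's ns²np¹ configuration gives only a small electron affinity — the sparsely filled np subshell binds an added electron weakly.
Note the exception: Cl has a higher electron affinity than F, contrary to the simple trend — F's small 2p subshell makes the incoming electron feel strong e⁻–e⁻ repulsion, so Cl actually releases more energy on gaining an electron.
For reference (kJ/mol): B 27, F 328, S 200, Cl 349, K 48, Ge 119.
So from lowest to highest: B < K < Ge < S < F < Cl.

B < K < Ge < S < F < Cl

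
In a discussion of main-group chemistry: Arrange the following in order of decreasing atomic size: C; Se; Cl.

Se, Cl, C

C is in period 2, group 14; Cl is in period 3, group 17; Se is in period 4, group 16.
Across a period the added protons contract the valence shell; down a group each new principal shell makes the atom larger.
Here both period and group differ, so the two effects have to be weighed against each other.
Cl > C: period and group pull opposite ways; the down-group shift dominates (99 vs 75 pm).
Se > Cl: both effects reinforce here, so Se is clearly the larger of the two.
Tabulated atomic radius (pm): C 75, Cl 99, Se 116.
So from largest to smallest: Se > Cl > C.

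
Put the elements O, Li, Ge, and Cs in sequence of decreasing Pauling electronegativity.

O > Ge > Li > Cs

Li is in period 2, group 1; O is in period 2, group 16; Ge is in period 4, group 14; Cs is in period 6, group 1.
Smaller atoms with higher effective nuclear charge are more electronegative.
Here both period and group differ, so the two effects have to be weighed against each other.
Li > Cs: they share group 1; the group trend gives Li the larger value.
Ge > Li: the two effects oppose for this pair; the across-period effect wins (2.01 vs 0.98).
O > Ge: both effects reinforce here, so O is clearly the higher of the two.
For reference (Pauling): Li 0.98, O 3.44, Ge 2.01, Cs 0.79.
So from highest to lowest: O > Ge > Li > Cs.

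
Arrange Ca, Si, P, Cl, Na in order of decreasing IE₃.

Na > Ca > Cl > Si > P

After 2 electrons have been removed, what remains? Ca²⁺ is the bare [Ar] core; Si²⁺ still has 2 valence electrons; P²⁺ still has 3 valence electrons; Cl²⁺ still has 5 valence electrons; Na²⁺ is already 1 electron into the core.
Breaking into a closed-shell core is much more expensive than removing a leftover valence electron — Ca and Na have the largest IE_3 here.
Valence configurations: Si²⁺ [Ne]3s², P²⁺ [Ne]3s²3p¹, Cl²⁺ [Ne]3s²3p³.
P²⁺ loses a lone 3p electron whereas Si²⁺ must break into a filled 3s² pair, so IE_3(Si) > IE_3(P) even though P has the higher nuclear charge.
Approximate IE_3 values (kJ/mol): Ca 4912, Si 3232, P 2914, Cl 3822, Na 6910.
Hence IE_3: P < Si < Cl < Ca < Na.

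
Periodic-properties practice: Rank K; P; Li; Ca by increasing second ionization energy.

Ca, P, K, Li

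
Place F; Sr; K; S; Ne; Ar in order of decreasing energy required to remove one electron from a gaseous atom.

F is in period 2, group 17; Ne is in period 2, group 18; S is in period 3, group 16; Ar is in period 3, group 18; K is in period 4, group 1; Sr is in period 5, group 2.
Across a period the outer electron is held more tightly (higher IE₁); down a group it sits in a higher shell, more shielded, and comes off more easily.
These span different periods and groups, so the two trends combine.
Sr > K: the two effects oppose for this pair; the across-period effect wins (550 vs 419 kJ/mol).
S > Sr: relative to Sr, both the across-period and down-group shifts push S's first ionization energy up.
Ar > S: Ar lies to the right of S in period 3, so the across-period effect alone puts Ar higher.
F > Ar: period and group pull opposite ways; the down-group shift dominates (1681 vs 1521 kJ/mol).
Ne > F: Ne lies to the right of F in period 2, so the across-period effect alone puts Ne higher.
Approximate values (kJ/mol): F 1681, Ne 2081, S 1000, Ar 1521, K 419, Sr 550.
So from highest to lowest: Ne > F > Ar > S > Sr > K.

Ne > F > Ar > S > Sr > K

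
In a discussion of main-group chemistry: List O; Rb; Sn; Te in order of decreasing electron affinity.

Te > O > Sn > Rb

O is in period 2, group 16; Rb is in period 5, group 1; Sn is in period 5, group 14; Te is in period 5, group 16.
Electron affinity generally becomes more exothermic across a period toward the halogens and less exothermic down a group.
These span different periods and groups, so the two trends combine.
Sn > Rb: both are in period 5; the period trend gives Sn the larger value.
O > Sn: both effects reinforce here, so O is clearly the higher of the two.
Te > O: this pair runs against the simple trend — see the exception note.
Note the exception: Te has a higher electron affinity than O, contrary to the simple trend — O's compact 2p subshell gives strong electron–electron repulsion on the added electron.
Tabulated electron affinity (kJ/mol): O 141, Rb 47, Sn 107, Te 190.
So from highest to lowest: Te > O > Sn > Rb.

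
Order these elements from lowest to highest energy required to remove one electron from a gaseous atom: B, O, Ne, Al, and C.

Al < B < C < O < Ne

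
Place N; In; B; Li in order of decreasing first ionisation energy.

N > B > In > Li

First ionization energy rises across a period (greater Z_eff holds electrons more tightly) and falls down a group (valence electrons are farther from the nucleus).
These span different periods and groups, so the two trends combine.
In > Li: the two effects oppose for this pair; the across-period effect wins (558 vs 520 kJ/mol).
B > In: they share group 13; the group trend gives B the larger value.
N > B: both are in period 2; the period trend gives N the larger value.
For reference (kJ/mol): Li 520, B 801, N 1402, In 558.
So from highest to lowest: N > B > In > Li.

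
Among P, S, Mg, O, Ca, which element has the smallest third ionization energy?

IE_3 is the cost of taking one more electron from the +2 cation: P²⁺ still has 3 valence electrons; S²⁺ still has 4 valence electrons; Mg²⁺ is the bare [Ne] core; O²⁺ still has 4 valence electrons; Ca²⁺ is the bare [Ar] core.
Usually core removal costs more than valence removal, but here the competition is close: a tightly held n=2 valence electron can cost more to remove than an n=3 core electron, so the actual values have to decide it.
Valence configurations: P²⁺ [Ne]3s²3p¹, S²⁺ [Ne]3s²3p², O²⁺ [He]2s²2p².
Tabulated IE_3 (kJ/mol): P 2914, S 3357, Mg 7733, O 5300, Ca 4912.
So the third ionization energies run P < S < Ca < O < Mg.

P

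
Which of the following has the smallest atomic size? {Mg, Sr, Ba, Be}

Atomic radius shrinks across a period as nuclear charge pulls the same shell inward, and grows down a group as new shells are added.
All are in group 2, so atomic radius increases down the group.
The smallest atomic size among these belongs to Be.

Be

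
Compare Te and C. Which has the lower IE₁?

C is in period 2, group 14; Te is in period 5, group 16.
First ionization energy rises across a period (greater Z_eff holds electrons more tightly) and falls down a group (valence electrons are farther from the nucleus).
Here both period and group differ, so the two effects have to be weighed against each other.
C > Te: the two effects oppose for this pair; the down-group effect wins (1086 vs 869 kJ/mol).
Tabulated first ionization energy (kJ/mol): C 1086, Te 869.
So Te has the lower IE₁ (Te < C).

Te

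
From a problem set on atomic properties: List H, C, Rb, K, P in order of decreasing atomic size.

Rb > K > P > C > H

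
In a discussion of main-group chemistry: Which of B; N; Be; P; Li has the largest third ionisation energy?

Be

IE_3 is the cost of taking one more electron from the +2 cation: B²⁺ still has 1 valence electron; N²⁺ still has 3 valence electrons; Be²⁺ is the bare [He] core; P²⁺ still has 3 valence electrons; Li²⁺ is already 1 electron into the core.
Breaking into a closed-shell core is much more expensive than removing a leftover valence electron — Li and Be have the largest IE_3 here.
Valence configurations: B²⁺ [He]2s¹, N²⁺ [He]2s²2p¹, P²⁺ [Ne]3s²3p¹.
Tabulated IE_3 (kJ/mol): B 3660, N 4578, Be 14849, P 2914, Li 11815.
Putting it together, IE_3: P < B < N < Li < Be.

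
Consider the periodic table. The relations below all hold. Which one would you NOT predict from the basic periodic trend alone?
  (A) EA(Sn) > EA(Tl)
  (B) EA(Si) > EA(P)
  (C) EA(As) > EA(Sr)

(B)

The general trend: electron affinity increases across a period and decreases down a group.
(A) Sn (period 5, group 14) vs Tl (period 6, group 13): the stated order agrees with the simple trend.
(B) Si (period 3, group 14) vs P (period 3, group 15): the stated order contradicts the simple trend.
(C) As (period 4, group 15) vs Sr (period 5, group 2): the stated order agrees with the simple trend.
The exception is (B): adding an electron to P's half-filled 3p³ is unfavourable, so Si (3p²) has the more exothermic EA.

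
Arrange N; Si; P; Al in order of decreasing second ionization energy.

N, P, Al, Si

IE_2 is the cost of taking one more electron from the +1 cation: N⁺ still has 4 valence electrons; Si⁺ still has 3 valence electrons; P⁺ still has 4 valence electrons; Al⁺ still has 2 valence electrons.
All are still removing valence electrons, so compare the +1 ions as you would atoms: IE_2 generally rises across a period (higher Z_eff) and falls down a group (larger shell), subject to the usual subshell exceptions.
Valence configurations: N⁺ [He]2s²2p², Si⁺ [Ne]3s²3p¹, P⁺ [Ne]3s²3p², Al⁺ [Ne]3s².
Si⁺ loses a lone 3p electron whereas Al⁺ must break into a filled 3s² pair, so IE_2(Al) > IE_2(Si) even though Si has the higher nuclear charge.
Tabulated IE_2 (kJ/mol): N 2856, Si 1577, P 1907, Al 1817.
Putting it together, IE_2: Si < Al < P < N.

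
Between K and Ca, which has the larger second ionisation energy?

The second ionization energy removes an electron from the +1 ion. For each element: K⁺ is the bare [Ar] core; Ca⁺ still has 1 valence electron.
Pulling an electron out of a noble-gas core costs far more than removing a remaining valence electron, so K sits at the high end of IE_2.
Tabulated IE_2 (kJ/mol): K 3052, Ca 1145.
Overall IE_2 order: Ca < K.

K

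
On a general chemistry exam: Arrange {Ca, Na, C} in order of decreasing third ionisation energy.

Na > Ca > C

The third ionization energy removes an electron from the +2 ion. For each element: Ca²⁺ is the bare [Ar] core; Na²⁺ is already 1 electron into the core; C²⁺ still has 2 valence electrons.
Core electrons are held far more tightly than valence electrons, so Ca and Na top the IE_3 order.
Approximate IE_3 values (kJ/mol): Ca 4912, Na 6910, C 4620.
So the third ionization energies run C < Ca < Na.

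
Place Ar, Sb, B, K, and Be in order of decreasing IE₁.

Ar, Be, Sb, B, K

Be is in period 2, group 2; B is in period 2, group 13; Ar is in period 3, group 18; K is in period 4, group 1; Sb is in period 5, group 15.
IE₁ increases left→right with effective nuclear charge and decreases top→bottom as the valence shell moves farther out.
Here both period and group differ, so the two effects have to be weighed against each other.
B > K: both effects reinforce here, so B is clearly the higher of the two.
Sb > B: the two effects oppose for this pair; the across-period effect wins (831 vs 801 kJ/mol).
Be > Sb: the two effects oppose for this pair; the down-group effect wins (900 vs 831 kJ/mol).
Ar > Be: period and group pull opposite ways; the across-period shift dominates (1521 vs 900 kJ/mol).
Note the exception: Be has a higher first ionization energy than B, contrary to the simple trend — removing B's lone 2p electron is easier than breaking Be's filled 2s².
For reference (kJ/mol): Be 900, B 801, Ar 1521, K 419, Sb 831.
So from highest to lowest: Ar > Be > Sb > B > K.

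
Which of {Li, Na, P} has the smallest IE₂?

Consider each +1 ion: Li⁺ is the bare [He] core; Na⁺ is the bare [Ne] core; P⁺ still has 4 valence electrons.
Pulling an electron out of a noble-gas core costs far more than removing a remaining valence electron, so Na and Li sit at the high end of IE_2.
Tabulated IE_2 (kJ/mol): Li 7298, Na 4562, P 1907.
Overall IE_2 order: P < Na < Li.

P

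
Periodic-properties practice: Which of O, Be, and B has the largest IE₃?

Be

Consider each +2 ion: O²⁺ still has 4 valence electrons; Be²⁺ is the bare [He] core; B²⁺ still has 1 valence electron.
Pulling an electron out of a noble-gas core costs far more than removing a remaining valence electron, so Be sits at the high end of IE_3.
Valence configurations: O²⁺ [He]2s²2p², B²⁺ [He]2s¹.
The numbers (kJ/mol): O 5300, Be 14849, B 3660.
Hence IE_3: B < O < Be.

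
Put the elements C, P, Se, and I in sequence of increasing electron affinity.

C is in period 2, group 14; P is in period 3, group 15; Se is in period 4, group 16; I is in period 5, group 17.
EA tends to increase across a period and decrease down a group, though the pattern is less regular than for IE or radius.
These sit on a diagonal, where the across-period and down-group effects partly cancel.
C > P: period and group pull opposite ways; the down-group shift dominates (122 vs 72 kJ/mol).
Se > C: the two effects oppose for this pair; the across-period effect wins (195 vs 122 kJ/mol).
I > Se: the two effects oppose for this pair; the across-period effect wins (295 vs 195 kJ/mol).
For reference (kJ/mol): C 122, P 72, Se 195, I 295.
So from lowest to highest: P < C < Se < I.

P, C, Se, I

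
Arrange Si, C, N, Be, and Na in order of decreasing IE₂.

Na, N, C, Be, Si

After 1 electron has been removed, what remains? Si⁺ still has 3 valence electrons; C⁺ still has 3 valence electrons; N⁺ still has 4 valence electrons; Be⁺ still has 1 valence electron; Na⁺ is the bare [Ne] core.
Pulling an electron out of a noble-gas core costs far more than removing a remaining valence electron, so Na sits at the high end of IE_2.
Valence configurations: Si⁺ [Ne]3s²3p¹, C⁺ [He]2s²2p¹, N⁺ [He]2s²2p², Be⁺ [He]2s¹.
The numbers (kJ/mol): Si 1577, C 2353, N 2856, Be 1757, Na 4562.
Putting it together, IE_2: Si < Be < C < N < Na.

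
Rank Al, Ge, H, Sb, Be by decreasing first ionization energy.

H is in period 1, group 1; Be is in period 2, group 2; Al is in period 3, group 13; Ge is in period 4, group 14; Sb is in period 5, group 15.
Removing the outermost electron gets harder across a period and easier down a group.
These sit on a diagonal, where the across-period and down-group effects partly cancel.
Ge > Al: period and group pull opposite ways; the across-period shift dominates (762 vs 578 kJ/mol).
Sb > Ge: period and group pull opposite ways; the across-period shift dominates (831 vs 762 kJ/mol).
Be > Sb: period and group pull opposite ways; the down-group shift dominates (900 vs 831 kJ/mol).
H > Be: the two effects oppose for this pair; the down-group effect wins (1312 vs 900 kJ/mol).
Approximate values (kJ/mol): H 1312, Be 900, Al 578, Ge 762, Sb 831.
So from highest to lowest: H > Be > Sb > Ge > Al.

H > Be > Sb > Ge > Al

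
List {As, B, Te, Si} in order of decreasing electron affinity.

Te > Si > As > B

Adding an electron releases more energy for atoms nearer the top right (short of the noble gases).
A diagonal step moves right (one effect) and down (the opposite effect) at once.
As > B: period and group pull opposite ways; the across-period shift dominates (78 vs 27 kJ/mol).
Si > As: period and group pull opposite ways; the down-group shift dominates (134 vs 78 kJ/mol).
Te > Si: period and group pull opposite ways; the across-period shift dominates (190 vs 134 kJ/mol).
Approximate values (kJ/mol): B 27, Si 134, As 78, Te 190.
So from highest to lowest: Te > Si > As > B.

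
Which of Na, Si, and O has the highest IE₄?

The fourth ionization energy removes an electron from the +3 ion. For each element: Na³⁺ is already 2 electrons into the core; Si³⁺ still has 1 valence electron; O³⁺ still has 3 valence electrons.
Breaking into a closed-shell core is much more expensive than removing a leftover valence electron — Na has the largest IE_4 here.
Valence configurations: Si³⁺ [Ne]3s¹, O³⁺ [He]2s²2p¹.
Approximate IE_4 values (kJ/mol): Na 9543, Si 4356, O 7469.
Hence IE_4: Si < O < Na.

Na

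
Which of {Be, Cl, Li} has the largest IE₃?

After 2 electrons have been removed, what remains? Be²⁺ is the bare [He] core; Cl²⁺ still has 5 valence electrons; Li²⁺ is already 1 electron into the core.
Pulling an electron out of a noble-gas core costs far more than removing a remaining valence electron, so Li and Be sit at the high end of IE_3.
Tabulated IE_3 (kJ/mol): Be 14849, Cl 3822, Li 11815.
Putting it together, IE_3: Cl < Li < Be.

Be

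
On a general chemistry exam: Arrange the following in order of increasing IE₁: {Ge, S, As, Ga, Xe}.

Ga < Ge < As < S < Xe

S is in period 3, group 16; Ga is in period 4, group 13; Ge is in period 4, group 14; As is in period 4, group 15; Xe is in period 5, group 18.
Across a period the outer electron is held more tightly (higher IE₁); down a group it sits in a higher shell, more shielded, and comes off more easily.
These span different periods and groups, so the two trends combine.
Ge > Ga: Ge lies to the right of Ga in period 4, so the across-period effect alone puts Ge higher.
As > Ge: both are in period 4; the period trend gives As the larger value.
S > As: relative to As, both the across-period and down-group shifts push S's first ionization energy up.
Xe > S: the two effects oppose for this pair; the across-period effect wins (1170 vs 1000 kJ/mol).
For reference (kJ/mol): S 1000, Ga 579, Ge 762, As 947, Xe 1170.
So from lowest to highest: Ga < Ge < As < S < Xe.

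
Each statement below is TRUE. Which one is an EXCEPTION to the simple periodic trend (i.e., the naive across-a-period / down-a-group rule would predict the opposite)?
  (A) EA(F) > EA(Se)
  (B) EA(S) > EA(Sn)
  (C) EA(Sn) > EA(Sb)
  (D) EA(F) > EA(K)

(C)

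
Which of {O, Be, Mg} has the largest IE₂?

O

Consider each +1 ion: O⁺ still has 5 valence electrons; Be⁺ still has 1 valence electron; Mg⁺ still has 1 valence electron.
All are still removing valence electrons, so compare the +1 ions as you would atoms: IE_2 generally rises across a period (higher Z_eff) and falls down a group (larger shell), subject to the usual subshell exceptions.
Valence configurations: O⁺ [He]2s²2p³, Be⁺ [He]2s¹, Mg⁺ [Ne]3s¹.
Tabulated IE_2 (kJ/mol): O 3388, Be 1757, Mg 1451.
So the second ionization energies run Mg < Be < O.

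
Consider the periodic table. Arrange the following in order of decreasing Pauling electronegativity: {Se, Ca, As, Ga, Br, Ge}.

Br > Se > As > Ge > Ga > Ca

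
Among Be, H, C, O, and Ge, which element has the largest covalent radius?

H is in period 1, group 1; Be is in period 2, group 2; C is in period 2, group 14; O is in period 2, group 16; Ge is in period 4, group 14.
Radius decreases left→right (rising Z_eff, same n) and increases top→bottom (higher n).
These span different periods and groups, so the two trends combine.
O > H: period and group pull opposite ways; the down-group shift dominates (63 vs 32 pm).
C > O: both are in period 2; the period trend gives C the larger value.
Be > C: both are in period 2; the period trend gives Be the larger value.
Ge > Be: period and group pull opposite ways; the down-group shift dominates (121 vs 102 pm).
Tabulated atomic radius (pm): H 32, Be 102, C 75, O 63, Ge 121.
The largest covalent radius among these belongs to Ge.

Ge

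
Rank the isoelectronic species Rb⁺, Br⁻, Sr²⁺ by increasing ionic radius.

All of these have 36 electrons, so size is governed by nuclear charge alone: the more protons, the stronger the pull on the same electron cloud, and the smaller the ion.
Nuclear charges: Sr²⁺ (Z=38), Rb⁺ (Z=37), Br⁻ (Z=35).
Smallest to largest: Sr²⁺ < Rb⁺ < Br⁻.

Sr²⁺, Rb⁺, Br⁻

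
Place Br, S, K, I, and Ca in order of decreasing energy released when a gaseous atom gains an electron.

S is in period 3, group 16; K is in period 4, group 1; Ca is in period 4, group 2; Br is in period 4, group 17; I is in period 5, group 17.
EA tends to increase across a period and decrease down a group, though the pattern is less regular than for IE or radius.
Neither a single period nor a single group — weigh both effects.
K > Ca: this pair runs against the simple trend — see the exception note.
S > K: both effects reinforce here, so S is clearly the higher of the two.
I > S: period and group pull opposite ways; the across-period shift dominates (295 vs 200 kJ/mol).
Br > I: Br sits above I in group 17, so the down-group effect alone puts Br higher.
Note the exception: K has a higher electron affinity than Ca, contrary to the simple trend — adding an electron to Ca (ns²) has to open a new, higher-energy np subshell, which is unfavourable.
For reference (kJ/mol): S 200, K 48, Ca 2, Br 325, I 295.
So from highest to lowest: Br > I > S > K > Ca.

Br > I > S > K > Ca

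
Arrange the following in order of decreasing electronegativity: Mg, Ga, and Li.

Li is in period 2, group 1; Mg is in period 3, group 2; Ga is in period 4, group 13.
Atoms toward the upper right of the periodic table pull bonding electrons most strongly.
These sit on a diagonal, where the across-period and down-group effects partly cancel.
Mg > Li: period and group pull opposite ways; the across-period shift dominates (1.31 vs 0.98).
Ga > Mg: the two effects oppose for this pair; the across-period effect wins (1.81 vs 1.31).
Approximate values (Pauling): Li 0.98, Mg 1.31, Ga 1.81.
So from highest to lowest: Ga > Mg > Li.

Ga, Mg, Li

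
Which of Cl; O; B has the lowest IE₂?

Cl

IE_2 is the cost of taking one more electron from the +1 cation: Cl⁺ still has 6 valence electrons; O⁺ still has 5 valence electrons; B⁺ still has 2 valence electrons.
All are still removing valence electrons, so compare the +1 ions as you would atoms: IE_2 generally rises across a period (higher Z_eff) and falls down a group (larger shell), subject to the usual subshell exceptions.
Valence configurations: Cl⁺ [Ne]3s²3p⁴, O⁺ [He]2s²2p³, B⁺ [He]2s².
The numbers (kJ/mol): Cl 2298, O 3388, B 2427.
Hence IE_2: Cl < B < O.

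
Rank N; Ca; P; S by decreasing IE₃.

Ca, N, S, P

IE_3 is the cost of taking one more electron from the +2 cation: N²⁺ still has 3 valence electrons; Ca²⁺ is the bare [Ar] core; P²⁺ still has 3 valence electrons; S²⁺ still has 4 valence electrons.
Pulling an electron out of a noble-gas core costs far more than removing a remaining valence electron, so Ca sits at the high end of IE_3.
Valence configurations: N²⁺ [He]2s²2p¹, P²⁺ [Ne]3s²3p¹, S²⁺ [Ne]3s²3p².
The numbers (kJ/mol): N 4578, Ca 4912, P 2914, S 3357.
Hence IE_3: P < S < N < Ca.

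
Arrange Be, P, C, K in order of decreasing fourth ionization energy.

Be > C > K > P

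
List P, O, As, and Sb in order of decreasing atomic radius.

Sb > As > P > O

O is in period 2, group 16; P is in period 3, group 15; As is in period 4, group 15; Sb is in period 5, group 15.
Radius decreases left→right (rising Z_eff, same n) and increases top→bottom (higher n).
Neither a single period nor a single group — weigh both effects.
P > O: relative to O, both the across-period and down-group shifts push P's atomic radius up.
As > P: As sits below P in group 15, so the down-group effect alone puts As larger.
Sb > As: they share group 15; the group trend gives Sb the larger value.
For reference (pm): O 63, P 111, As 121, Sb 140.
So from largest to smallest: Sb > As > P > O.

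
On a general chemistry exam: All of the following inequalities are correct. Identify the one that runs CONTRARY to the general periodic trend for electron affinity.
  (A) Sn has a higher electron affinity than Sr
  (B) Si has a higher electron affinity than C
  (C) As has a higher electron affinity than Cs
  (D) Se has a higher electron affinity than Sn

The general trend: electron affinity increases across a period and decreases down a group.
(A) Sn (period 5, group 14) vs Sr (period 5, group 2): the stated order agrees with the simple trend.
(B) Si (period 3, group 14) vs C (period 2, group 14): the stated order contradicts the simple trend.
(C) As (period 4, group 15) vs Cs (period 6, group 1): the stated order agrees with the simple trend.
(D) Se (period 4, group 16) vs Sn (period 5, group 14): the stated order agrees with the simple trend.
The exception is (B): Si's larger, more diffuse 3p orbitals accept an added electron slightly more readily than C's compact 2p.

(B)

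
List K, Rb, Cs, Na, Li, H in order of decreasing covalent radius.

H is in period 1, group 1; Li is in period 2, group 1; Na is in period 3, group 1; K is in period 4, group 1; Rb is in period 5, group 1; Cs is in period 6, group 1.
Moving right in a period, electrons are added to the same shell under a stronger nuclear pull, so atoms get smaller; moving down, a new shell is opened and atoms get larger.
All are in group 1, so atomic radius increases down the group.
So from largest to smallest: Cs > Rb > K > Na > Li > H.

Cs, Rb, K, Na, Li, H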